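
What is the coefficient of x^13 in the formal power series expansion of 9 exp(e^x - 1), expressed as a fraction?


exp(e^x - 1) is the exponential generating function for the Bell numbers Bell_k: exp(e^x - 1) = sum_{k>=0} Bell_k x^k / k!.
So the coefficient of x^13 in 9 exp(e^x - 1) is 9 Bell_13 / 13!.
Computing: Bell_13 = 27644437 and 13! = 6227020800, giving
9 * 27644437/6227020800 = 27644437/691891200.

27644437/691891200


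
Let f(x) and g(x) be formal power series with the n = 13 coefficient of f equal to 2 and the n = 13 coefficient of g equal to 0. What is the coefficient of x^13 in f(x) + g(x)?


Addition of formal power series is termwise.
The coefficient of x^13 in f + g = 2 + 0
= 2

2


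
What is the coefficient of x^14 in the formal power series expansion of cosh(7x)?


The Maclaurin series is cosh(t) = sum_{m>=0} t^(2m) / (2m)!, so substituting t = 7x, only even powers of x are nonzero, with coefficient of x^(2m) equal to 7^(2m) / (2m)!.
For x^14 the coefficient is 7^14/14! = 678223072849/87178291200 = 13841287201/1779148800.

13841287201/1779148800


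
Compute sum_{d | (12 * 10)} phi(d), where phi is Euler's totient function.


First, 12 * 10 = 120. One classical identity is sum_{d | n} phi(d) = n (each k in [1, n] has a unique gcd with n, and among the k's with gcd(k, n) = n/d there are phi(d) of them). So the sum equals 120. We also verify directly:
Divisors of 120: 1, 2, 3, 4, 5, 6, 8, 10, 12, 15, 20, 24, 30, 40, 60, 120.
phi values: 1, 1, 2, 2, 4, 2, 4, 4, 4, 8, 8, 8, 8, 16, 16, 32.
Sum = 120.

120


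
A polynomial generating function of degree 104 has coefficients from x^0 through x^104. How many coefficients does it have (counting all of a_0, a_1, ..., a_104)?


A polynomial of degree 104 takes the form a_0 + a_1 x + ... + a_104 x^104.
The number of coefficients is 104 + 1 = 105.

105


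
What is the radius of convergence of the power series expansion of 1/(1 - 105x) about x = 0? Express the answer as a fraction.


Expanding 1/(1 - 105x) = sum_{k>=0} 105^k x^k, the series converges when |105x| < 1, i.e., |x| < 1/105.
So the radius of convergence is 1/105 = 1/105.

1/105


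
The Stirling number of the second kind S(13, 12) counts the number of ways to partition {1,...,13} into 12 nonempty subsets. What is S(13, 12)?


Using the explicit formula S(n,k) = (1/k!) sum_{j=0}^{k} (-1)^(k-j) C(k,j) j^n:
S(13, 12) = 78
Equivalently, S(n,k) is n! times the coefficient of x^n in the EGF (e^x - 1)^k / k!.

78


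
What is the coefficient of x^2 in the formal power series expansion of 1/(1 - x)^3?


The negative binomial / multiset identity is
1/(1 - x)^r = sum_{k>=0} C(k + r - 1, r - 1) x^k.
Here r = 3 and k = 2, so the coefficient is
C(2 + 2, 2) = C(4, 2)
= 6

6


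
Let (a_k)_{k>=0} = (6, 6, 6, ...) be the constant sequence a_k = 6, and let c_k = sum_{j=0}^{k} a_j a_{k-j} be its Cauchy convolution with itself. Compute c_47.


Since a_j = 6 for all j >= 0, the convolution sum becomes
c_k = sum_{j=0}^{k} 6 * 6 = 36 * (k + 1).
Equivalently, the generating function of (a_k) is 6/(1 - x) and its square is 36/(1 - x)^2 = sum_{k>=0} 36(k + 1) x^k.
For k = 47: 36 * 48 = 1728.

1728


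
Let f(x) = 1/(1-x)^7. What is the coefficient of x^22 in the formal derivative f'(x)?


Differentiate: d/dx [ 1/(1-x)^r ] = r / (1-x)^(r+1).
Here r = 7, so f'(x) = 7 / (1-x)^8.
The expansion of 1/(1-x)^(r+1) has coefficient of x^n equal to C(n+r, r).
So the coefficient of x^22 in f'(x) is
7 * C(29, 7) = 7 * 1560780 = 10925460

10925460


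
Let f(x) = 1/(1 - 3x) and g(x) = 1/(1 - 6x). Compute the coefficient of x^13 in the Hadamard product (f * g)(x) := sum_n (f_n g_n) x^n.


f has coefficients f_k = 3^k and g has coefficients g_k = 6^k, so the Hadamard product has coefficient (f*g)_k = 3^k * 6^k = 18^k.
For k = 13: 18^13 = 20822964865671168.

20822964865671168


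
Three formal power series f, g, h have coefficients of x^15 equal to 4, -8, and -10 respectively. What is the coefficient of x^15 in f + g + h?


Series addition is componentwise:
4 + -8 + -10
= -14

-14


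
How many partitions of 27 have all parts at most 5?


Using the generating function (1-x)^(-1)(1-x^2)^(-1)...(1-x^5)^(-1),
the coefficient of x^27 counts these restricted partitions.
Result = 480

480


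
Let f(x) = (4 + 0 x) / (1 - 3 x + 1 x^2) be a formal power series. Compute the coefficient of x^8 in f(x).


Write f(x) = sum_{k>=0} a_k x^k. Multiplying both sides by 1 - 3 x + 1 x^2 gives
(1 - 3 x + 1 x^2) sum_{k>=0} a_k x^k = 4 + 0 x.
Matching coefficients:
 x^0: a_0 = 4
 x^1: a_1 - 3 a_0 = 0  =>  a_1 = 3*4 + 0 = 12
 x^k (k >= 2): a_k = 3 a_{k-1} - 1 a_{k-2}.
Iterating: a_2 = 32, a_3 = 84, a_4 = 220, a_5 = 576, a_6 = 1508, a_7 = 3948, a_8 = 10336.
So the coefficient of x^8 is 10336.

10336


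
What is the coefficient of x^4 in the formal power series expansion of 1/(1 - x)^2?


The expansion 1/(1 - x)^r = sum_{k>=0} C(k + r - 1, r - 1) x^k follows from the multiset / negative-binomial theorem (or from repeated differentiation of the geometric series).
For r = 2 and k = 4:
C(5, 1) = 120 / (1 * 24) = 5.

5


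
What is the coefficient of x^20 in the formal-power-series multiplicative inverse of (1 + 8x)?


The inverse is 1/(1 + 8x). Apply the geometric identity 1/(1 - y) = sum_{k>=0} y^k with y = -8x:
1/(1 + 8x) = sum_{k>=0} (-8)^k x^k.
So the coefficient of x^20 is (-8)^20 = 1152921504606846976.

1152921504606846976


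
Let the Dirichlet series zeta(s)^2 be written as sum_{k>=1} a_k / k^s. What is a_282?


The Dirichlet convolution of the constant function 1 with itself gives (1 * 1)(k) = sum_{d | k} 1 = d(k), the number of positive divisors of k.
Since zeta(s) = sum_{k>=1} 1/k^s, we have zeta(s)^2 = sum_{k>=1} d(k)/k^s, so a_k = d(k).
For k = 282: the divisors are 1, 2, 3, 6, 47, 94, 141, 282.
Count = 8.

8


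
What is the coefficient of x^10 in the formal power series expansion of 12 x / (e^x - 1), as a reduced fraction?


The exponential generating function for Bernoulli numbers is
x / (e^x - 1) = sum_{k>=0} B_k x^k / k!.
So the coefficient of x^10 in 12 x / (e^x - 1) is 12 B_10 / 10!.
Computing: B_10 = 5/66, 10! = 3628800, giving
12 * 5/66 / 3628800 = 1/3991680.

1/3991680


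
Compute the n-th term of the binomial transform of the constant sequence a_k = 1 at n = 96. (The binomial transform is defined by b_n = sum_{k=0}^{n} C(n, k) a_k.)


With a_k = 1 for all k, b_n = sum_{k=0}^{n} C(n, k) = 2^n by the binomial theorem.
For n = 96: 2^96 = 79228162514264337593543950336.

79228162514264337593543950336


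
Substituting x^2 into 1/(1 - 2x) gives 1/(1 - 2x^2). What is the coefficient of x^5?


Since 1/(1 - 2x^2) only has even powers of x,
the coefficient of x^5 (odd) is 0.

0


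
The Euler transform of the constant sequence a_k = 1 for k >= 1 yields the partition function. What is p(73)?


The Euler transform converts the sequence a_k = 1 into the number of integer partitions.
Using the recurrence or dynamic programming:
p(73) = 6185689

6185689


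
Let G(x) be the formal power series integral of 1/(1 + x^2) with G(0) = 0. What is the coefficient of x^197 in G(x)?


1/(1 + x^2) = sum_{j>=0} (-1)^j x^(2j). Integrating termwise with G(0) = 0:
G(x) = sum_{j>=0} (-1)^j x^(2j+1) / (2j+1) = arctan(x).
Only odd powers are nonzero. For x^197 write 197 = 2*98 + 1, giving
(-1)^98 / 197 = 1/197 = 1/197.

1/197


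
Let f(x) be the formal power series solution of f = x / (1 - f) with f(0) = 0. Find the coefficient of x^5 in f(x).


Apply Lagrange inversion: f = x * phi(f) with phi(t) = 1/(1 - t), so
[x^n] f = (1/n) [t^(n-1)] phi(t)^n = (1/n) [t^(n-1)] (1 - t)^(-n) = (1/n) C(2n - 2, n - 1) = C_{n-1}.
For n = 5: C_4 = C(8, 4) / 5 = 70/5 = 14 = 14.

14


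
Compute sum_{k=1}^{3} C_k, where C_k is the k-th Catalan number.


C_1 through C_3: 1, 2, 5
Sum = 1 + 2 + 5
= 8

8


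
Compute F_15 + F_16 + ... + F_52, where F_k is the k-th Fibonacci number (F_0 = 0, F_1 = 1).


Use the identity sum_{k=0}^{N} F_k = F_{N+2} - 1 (which follows from F_{k+2} - F_{k+1} = F_k). Then
sum_{k=15}^{52} F_k = (F_{54} - 1) - (F_{16} - 1) = F_{54} - F_{16}.
Computing: F_{54} = 86267571272, F_{16} = 987, so
Sum = 86267571272 - 987 = 86267570285.

86267570285


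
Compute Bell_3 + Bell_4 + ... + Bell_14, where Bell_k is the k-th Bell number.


Recall Bell_k counts set partitions of a k-set (with Bell_0 = 1 by convention).
Bell_3 through Bell_14: 5, 15, 52, 203, 877, 4140, 21147, 115975, 678570, 4213597, 27644437, 190899322
Sum = 5 + 15 + 52 + 203 + 877 + 4140 + 21147 + 115975 + 678570 + 4213597 + 27644437 + 190899322 = 223578340.

223578340


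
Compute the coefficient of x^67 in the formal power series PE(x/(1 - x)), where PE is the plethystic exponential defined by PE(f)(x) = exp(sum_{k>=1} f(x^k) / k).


For f(x) = x/(1 - x) we have
sum_{k>=1} f(x^k) / k = sum_{k>=1} (1/k) * x^k / (1 - x^k) = sum_{k, m >= 1} x^(k m) / k,
which after exponentiating simplifies to
PE(x/(1 - x)) = prod_{k>=1} 1 / (1 - x^k).
This is the generating function for the partition function p(n), so the coefficient of x^67 is p(67).
Computing p(67) by dynamic programming over parts 1, 2, ..., 67: p(67) = 2679689.

2679689


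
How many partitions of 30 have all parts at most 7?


Using the generating function (1-x)^(-1)(1-x^2)^(-1)...(1-x^7)^(-1),
the coefficient of x^30 counts these restricted partitions.
Result = 1824

1824


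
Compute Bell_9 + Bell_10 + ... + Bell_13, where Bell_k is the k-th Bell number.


Recall Bell_k counts set partitions of a k-set (with Bell_0 = 1 by convention).
Bell_9 through Bell_13: 21147, 115975, 678570, 4213597, 27644437
Sum = 21147 + 115975 + 678570 + 4213597 + 27644437 = 32673726.

32673726


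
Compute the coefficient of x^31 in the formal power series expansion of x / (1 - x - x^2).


Let f(x) = sum_{k>=0} a_k x^k. Multiplying f(x) * (1 - x - x^2) = x and matching coefficients gives a_0 = 0, a_1 = 1, and a_k = a_{k-1} + a_{k-2} for k >= 2. These are the Fibonacci numbers F_k.
Iterating from F_0 = 0, F_1 = 1:
F_0=0, F_1=1, F_2=1, F_3=2, F_4=3, F_5=5, F_6=8, F_7=13, F_8=21, F_9=34, ...
F_31 = 1346269.

1346269


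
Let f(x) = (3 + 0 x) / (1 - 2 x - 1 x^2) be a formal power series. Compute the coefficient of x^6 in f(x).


Write f(x) = sum_{k>=0} a_k x^k. Multiplying both sides by 1 - 2 x - 1 x^2 gives
(1 - 2 x - 1 x^2) sum_{k>=0} a_k x^k = 3 + 0 x.
Matching coefficients:
 x^0: a_0 = 3
 x^1: a_1 - 2 a_0 = 0  =>  a_1 = 2*3 + 0 = 6
 x^k (k >= 2): a_k = 2 a_{k-1} + 1 a_{k-2}.
Iterating: a_2 = 15, a_3 = 36, a_4 = 87, a_5 = 210, a_6 = 507.
So the coefficient of x^6 is 507.

507


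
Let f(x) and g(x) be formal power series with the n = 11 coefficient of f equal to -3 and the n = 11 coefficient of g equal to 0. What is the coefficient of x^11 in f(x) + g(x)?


Addition of formal power series is termwise.
The coefficient of x^11 in f + g = -3 + 0
= -3

-3


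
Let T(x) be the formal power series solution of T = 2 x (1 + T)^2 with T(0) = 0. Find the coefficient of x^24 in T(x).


Apply the Lagrange inversion formula: if T = 2 x * phi(T) with phi(t) = (1 + t)^2, then [x^n] T = 2^n * (1/n) [t^(n-1)] phi(t)^n = 2^n * (1/n) [t^(n-1)] (1 + t)^(2n) = 2^n * (1/n) C(2n, n-1).
Using the identity C(2n, n-1) = C(2n, n) * n / (n+1), the unscaled factor equals C(2n, n) / (n+1) = C_n, the n-th Catalan number.
For n = 24: C_24 = C(48, 24) / 25 = 32247603683100/25 = 1289904147324.
With the 2^24 = 16777216 factor, the coefficient is 16777216 * 1289904147324 = 21641000498950569984.

21641000498950569984


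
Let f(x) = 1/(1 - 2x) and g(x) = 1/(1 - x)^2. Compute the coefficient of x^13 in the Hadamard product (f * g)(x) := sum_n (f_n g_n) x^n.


f has coefficients f_k = 2^k. For g = 1/(1 - x)^2 the coefficient is g_k = C(k + 1, 1) = k + 1. The Hadamard coefficient is (f * g)_k = 2^k * (k + 1).
For k = 13: 2^13 * 14 = 8192 * 14 = 114688.

114688


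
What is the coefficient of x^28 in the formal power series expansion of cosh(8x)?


The Maclaurin series is cosh(t) = sum_{m>=0} t^(2m) / (2m)!, so substituting t = 8x, only even powers of x are nonzero, with coefficient of x^(2m) equal to 8^(2m) / (2m)!.
For x^28 the coefficient is 8^28/28! = 19342813113834066795298816/304888344611713860501504000000 = 576460752303423488/9086380738369043484375.

576460752303423488/9086380738369043484375


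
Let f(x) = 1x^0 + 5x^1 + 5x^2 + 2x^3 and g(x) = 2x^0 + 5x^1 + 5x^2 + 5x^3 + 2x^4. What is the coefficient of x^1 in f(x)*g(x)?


Cauchy product at x^1:
1*5 + 5*2
= 15

15


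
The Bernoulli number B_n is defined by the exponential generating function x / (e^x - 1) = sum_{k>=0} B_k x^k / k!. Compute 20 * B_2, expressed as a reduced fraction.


Bernoulli numbers can also be computed recursively via B_0 = 1 and sum_{j=0}^{m} C(m+1, j) B_j = 0 for m >= 1. Odd-index Bernoulli numbers vanish for k >= 3.
Computing B_2 = 1/6, so 20 * B_2 = 20 * 1/6 = 10/3.

10/3


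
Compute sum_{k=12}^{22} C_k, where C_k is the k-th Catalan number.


C_12 through C_22: 208012, 742900, 2674440, 9694845, 35357670, 129644790, 477638700, 1767263190, 6564120420, 24466267020, 91482563640
Sum = 208012 + 742900 + 2674440 + 9694845 + 35357670 + 129644790 + 477638700 + 1767263190 + 6564120420 + 24466267020 + 91482563640
= 124936175627

124936175627


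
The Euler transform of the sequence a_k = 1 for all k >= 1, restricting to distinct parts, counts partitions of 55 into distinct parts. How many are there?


Partitions of 55 into distinct parts can be computed via generating function.
Product (1+x)(1+x^2)(1+x^3)...
The coefficient of x^55 = 6378

6378


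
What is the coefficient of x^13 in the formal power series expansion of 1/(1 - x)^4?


The expansion 1/(1 - x)^r = sum_{k>=0} C(k + r - 1, r - 1) x^k follows from the multiset / negative-binomial theorem (or from repeated differentiation of the geometric series).
For r = 4 and k = 13:
C(16, 3) = 20922789888000 / (6 * 6227020800) = 560.

560


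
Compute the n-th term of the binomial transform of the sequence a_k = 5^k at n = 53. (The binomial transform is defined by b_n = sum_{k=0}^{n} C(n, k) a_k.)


With a_k = 5^k, b_n = sum_{k=0}^{n} C(n, k) 5^k = (1 + 5)^n by the binomial theorem.
For n = 53: (1 + 5)^53 = 6^53 = 174588755932389037098918153698611839369216.

174588755932389037098918153698611839369216


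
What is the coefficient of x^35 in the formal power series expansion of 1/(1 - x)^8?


The negative binomial / multiset identity is
1/(1 - x)^r = sum_{k>=0} C(k + r - 1, r - 1) x^k.
Here r = 8 and k = 35, so the coefficient is
C(35 + 7, 7) = C(42, 7)
= 26978328

26978328


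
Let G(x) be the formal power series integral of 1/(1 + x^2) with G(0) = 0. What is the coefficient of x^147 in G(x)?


1/(1 + x^2) = sum_{j>=0} (-1)^j x^(2j). Integrating termwise with G(0) = 0:
G(x) = sum_{j>=0} (-1)^j x^(2j+1) / (2j+1) = arctan(x).
Only odd powers are nonzero. For x^147 write 147 = 2*73 + 1, giving
(-1)^73 / 147 = -1/147 = -1/147.

-1/147


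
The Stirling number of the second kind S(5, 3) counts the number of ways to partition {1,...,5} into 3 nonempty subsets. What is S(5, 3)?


Using the explicit formula S(n,k) = (1/k!) sum_{j=0}^{k} (-1)^(k-j) C(k,j) j^n:
S(5, 3) = 25
Equivalently, S(n,k) is n! times the coefficient of x^n in the EGF (e^x - 1)^k / k!.

25


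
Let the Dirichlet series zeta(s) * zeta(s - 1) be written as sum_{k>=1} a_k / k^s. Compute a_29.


Convolution gives a_k = sum_{d | k} d * 1 = sum_{d | k} d = sigma(k), the sum of positive divisors of k.
For k = 29, the divisors are 1, 29, so
sigma(29) = 1 + 29 = 30.

30


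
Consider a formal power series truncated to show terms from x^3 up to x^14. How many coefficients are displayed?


From x^3 to x^14 inclusive, the count is 14 - 3 + 1 = 12.

12


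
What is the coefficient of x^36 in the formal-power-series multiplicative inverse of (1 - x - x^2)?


Let the inverse be f(x) = sum_{k>=0} a_k x^k. From f(x) * (1 - x - x^2) = 1 and matching coefficients:
 x^0: a_0 = 1.
 x^1: a_1 - a_0 = 0, so a_1 = 1.
 x^k (k >= 2): a_k - a_{k-1} - a_{k-2} = 0, i.e. a_k = a_{k-1} + a_{k-2}.
This is the Fibonacci-type recurrence shifted so that a_0 = a_1 = 1.
Iterating: a_0=1, a_1=1, a_2=2, a_3=3, a_4=5, a_5=8, a_6=13, a_7=21, a_8=34, a_9=55, ...
a_36 = 24157817.

24157817


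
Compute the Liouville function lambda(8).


The Liouville function is lambda(k) = (-1)^Omega(k), where Omega(k) counts the prime factors of k with multiplicity.
Factoring: 8 = 2 * 2 * 2, so Omega(8) = 3.
lambda(8) = (-1)^3 = -1.

-1


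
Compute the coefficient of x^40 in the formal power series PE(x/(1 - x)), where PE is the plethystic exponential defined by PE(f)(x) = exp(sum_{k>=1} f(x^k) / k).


For f(x) = x/(1 - x) we have
sum_{k>=1} f(x^k) / k = sum_{k>=1} (1/k) * x^k / (1 - x^k) = sum_{k, m >= 1} x^(k m) / k,
which after exponentiating simplifies to
PE(x/(1 - x)) = prod_{k>=1} 1 / (1 - x^k).
This is the generating function for the partition function p(n), so the coefficient of x^40 is p(40).
Computing p(40) by dynamic programming over parts 1, 2, ..., 40: p(40) = 37338.

37338


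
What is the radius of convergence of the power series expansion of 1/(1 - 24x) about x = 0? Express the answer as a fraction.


Expanding 1/(1 - 24x) = sum_{k>=0} 24^k x^k, the series converges when |24x| < 1, i.e., |x| < 1/24.
So the radius of convergence is 1/24 = 1/24.

1/24


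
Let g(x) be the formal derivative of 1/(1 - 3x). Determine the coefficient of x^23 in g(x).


Differentiate termwise: d/dx sum_{k>=0} 3^k x^k = sum_{k>=1} k 3^k x^(k-1) = sum_{j>=0} (j+1) 3^(j+1) x^j.
Equivalently, d/dx [1/(1 - 3x)] = 3/(1 - 3x)^2.
For j = 23: 24 * 3^24 = 24 * 282429536481 = 6778308875544.

6778308875544


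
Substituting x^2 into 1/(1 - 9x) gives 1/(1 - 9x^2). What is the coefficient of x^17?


Since 1/(1 - 9x^2) only has even powers of x,
the coefficient of x^17 (odd) is 0.

0


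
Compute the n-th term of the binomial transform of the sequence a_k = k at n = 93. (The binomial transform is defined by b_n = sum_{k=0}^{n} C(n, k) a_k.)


With a_k = k, b_n = sum_{k=0}^{n} C(n, k) k. Using k * C(n, k) = n * C(n-1, k-1) gives b_n = n * sum_{k>=1} C(n-1, k-1) = n * 2^(n-1).
For n = 93: 93 * 2^92 = 93 * 4951760157141521099596496896 = 460513694614161462262474211328.

460513694614161462262474211328


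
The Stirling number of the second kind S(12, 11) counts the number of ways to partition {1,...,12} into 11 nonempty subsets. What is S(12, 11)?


Using the explicit formula S(n,k) = (1/k!) sum_{j=0}^{k} (-1)^(k-j) C(k,j) j^n:
S(12, 11) = 66
Equivalently, S(n,k) is n! times the coefficient of x^n in the EGF (e^x - 1)^k / k!.

66


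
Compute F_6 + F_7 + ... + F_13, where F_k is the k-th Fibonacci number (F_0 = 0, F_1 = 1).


Use the identity sum_{k=0}^{N} F_k = F_{N+2} - 1 (which follows from F_{k+2} - F_{k+1} = F_k). Then
sum_{k=6}^{13} F_k = (F_{15} - 1) - (F_{7} - 1) = F_{15} - F_{7}.
Computing: F_{15} = 610, F_{7} = 13, so
Sum = 610 - 13 = 597.

597


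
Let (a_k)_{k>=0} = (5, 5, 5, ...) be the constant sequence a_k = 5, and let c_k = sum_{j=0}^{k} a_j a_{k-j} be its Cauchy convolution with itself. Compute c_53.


Since a_j = 5 for all j >= 0, the convolution sum becomes
c_k = sum_{j=0}^{k} 5 * 5 = 25 * (k + 1).
Equivalently, the generating function of (a_k) is 5/(1 - x) and its square is 25/(1 - x)^2 = sum_{k>=0} 25(k + 1) x^k.
For k = 53: 25 * 54 = 1350.

1350


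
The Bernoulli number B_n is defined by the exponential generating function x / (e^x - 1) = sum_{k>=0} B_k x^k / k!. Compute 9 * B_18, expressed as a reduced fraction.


Bernoulli numbers can also be computed recursively via B_0 = 1 and sum_{j=0}^{m} C(m+1, j) B_j = 0 for m >= 1. Odd-index Bernoulli numbers vanish for k >= 3.
Computing B_18 = 43867/798, so 9 * B_18 = 9 * 43867/798 = 131601/266.

131601/266


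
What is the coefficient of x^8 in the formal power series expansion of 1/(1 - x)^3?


The negative binomial / multiset identity is
1/(1 - x)^r = sum_{k>=0} C(k + r - 1, r - 1) x^k.
Here r = 3 and k = 8, so the coefficient is
C(8 + 2, 2) = C(10, 2)
= 45

45


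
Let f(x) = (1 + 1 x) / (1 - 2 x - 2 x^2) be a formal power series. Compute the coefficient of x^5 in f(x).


Write f(x) = sum_{k>=0} a_k x^k. Multiplying both sides by 1 - 2 x - 2 x^2 gives
(1 - 2 x - 2 x^2) sum_{k>=0} a_k x^k = 1 + 1 x.
Matching coefficients:
 x^0: a_0 = 1
 x^1: a_1 - 2 a_0 = 1  =>  a_1 = 2*1 + 1 = 3
 x^k (k >= 2): a_k = 2 a_{k-1} + 2 a_{k-2}.
Iterating: a_2 = 8, a_3 = 22, a_4 = 60, a_5 = 164.
So the coefficient of x^5 is 164.

164


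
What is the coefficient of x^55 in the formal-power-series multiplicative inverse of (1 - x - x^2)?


Let the inverse be f(x) = sum_{k>=0} a_k x^k. From f(x) * (1 - x - x^2) = 1 and matching coefficients:
 x^0: a_0 = 1.
 x^1: a_1 - a_0 = 0, so a_1 = 1.
 x^k (k >= 2): a_k - a_{k-1} - a_{k-2} = 0, i.e. a_k = a_{k-1} + a_{k-2}.
This is the Fibonacci-type recurrence shifted so that a_0 = a_1 = 1.
Iterating: a_0=1, a_1=1, a_2=2, a_3=3, a_4=5, a_5=8, a_6=13, a_7=21, a_8=34, a_9=55, ...
a_55 = 225851433717.

225851433717


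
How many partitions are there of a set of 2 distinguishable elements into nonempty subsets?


Bell_2 can be computed from the Bell triangle or from Dobinski's identity Bell_n = (1/e) * sum_{k>=0} k^n / k!.
Computing Bell_2 = 2.

2


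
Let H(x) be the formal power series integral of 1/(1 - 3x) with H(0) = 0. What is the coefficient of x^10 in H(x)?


1/(1 - 3x) = sum_{k>=0} 3^k x^k. Integrating termwise with H(0) = 0:
H(x) = sum_{k>=0} 3^k x^(k+1) / (k+1) = sum_{m>=1} 3^(m-1) x^m / m.
For m = 10: 3^9/10 = 19683/10 = 19683/10.

19683/10


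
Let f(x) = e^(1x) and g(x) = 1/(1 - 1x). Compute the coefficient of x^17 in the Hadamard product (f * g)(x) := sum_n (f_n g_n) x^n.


Expanding: f_k = 1^k/k! (from e^(1x)) and g_k = 1^k (from 1/(1 - 1x)). So the Hadamard coefficient (f * g)_k = 1^k 1^k / k! = (1)^k / k!.
For k = 17: 1^17/17! = 1/355687428096000 = 1/355687428096000.

1/355687428096000


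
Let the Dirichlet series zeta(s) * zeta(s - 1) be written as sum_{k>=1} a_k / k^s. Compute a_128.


Convolution gives a_k = sum_{d | k} d * 1 = sum_{d | k} d = sigma(k), the sum of positive divisors of k.
For k = 128, the divisors are 1, 2, 4, 8, 16, 32, 64, 128, so
sigma(128) = 1 + 2 + 4 + 8 + 16 + 32 + 64 + 128 = 255.

255


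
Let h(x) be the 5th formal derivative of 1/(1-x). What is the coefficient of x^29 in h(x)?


Differentiating 5 times: d^5/dx^5 [1/(1-x)] = 5!/(1-x)^6.
The expansion 1/(1-x)^6 = sum_{k>=0} C(k+5, 5) x^k, so the coefficient of x^n in 5!/(1-x)^6 is 5! * C(n+5, 5).
For n = 29: 120 * C(34, 5) = 120 * 278256 = 33390720

33390720


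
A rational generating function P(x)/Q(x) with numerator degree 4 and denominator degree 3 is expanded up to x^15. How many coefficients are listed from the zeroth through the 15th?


Expanding up to x^15 gives the coefficients for x^0, x^1, ..., x^15.
That is 15 + 1 = 16 coefficients in total.

16


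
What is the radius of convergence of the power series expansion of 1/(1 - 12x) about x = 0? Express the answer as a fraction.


Expanding 1/(1 - 12x) = sum_{k>=0} 12^k x^k, the series converges when |12x| < 1, i.e., |x| < 1/12.
So the radius of convergence is 1/12 = 1/12.

1/12


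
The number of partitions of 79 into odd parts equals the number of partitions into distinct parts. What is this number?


Computing partitions of 79 into odd parts (1, 3, 5, ...):
Using the generating function prod_{k>=0} 1/(1-x^(2k+1)),
the count is 70488

70488


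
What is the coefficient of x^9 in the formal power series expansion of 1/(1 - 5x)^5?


The general identity 1/(1 - c x)^r = sum_{k>=0} c^k C(k + r - 1, r - 1) x^k follows by substituting y = c x into 1/(1 - y)^r = sum_{k>=0} C(k + r - 1, r - 1) y^k.
For c = 5, r = 5, k = 9:
5^9 * C(13, 4) = 1953125 * 715 = 1396484375.

1396484375


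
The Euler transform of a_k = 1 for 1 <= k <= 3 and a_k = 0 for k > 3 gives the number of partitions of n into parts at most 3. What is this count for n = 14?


Partitions of 14 into parts at most 3:
Using generating function (1-x)^(-1)(1-x^2)^(-1)(1-x^3)^(-1),
the coefficient of x^14 = 24

24


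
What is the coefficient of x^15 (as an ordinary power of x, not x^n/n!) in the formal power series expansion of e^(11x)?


The exponential series is e^y = sum_{k>=0} y^k / k!. Substituting y = 11x gives
e^(11x) = sum_{k>=0} 11^k x^k / k!.
So the coefficient of x^n is a^n/n! with a = 11, n = 15:
11^15 / 15! = 4177248169415651/1307674368000 = 379749833583241/118879488000

379749833583241/118879488000


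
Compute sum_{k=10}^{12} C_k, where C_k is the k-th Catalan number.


C_10 through C_12: 16796, 58786, 208012
Sum = 16796 + 58786 + 208012
= 283594

283594


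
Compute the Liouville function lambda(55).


The Liouville function is lambda(k) = (-1)^Omega(k), where Omega(k) counts the prime factors of k with multiplicity.
Factoring: 55 = 5 * 11, so Omega(55) = 2.
lambda(55) = (-1)^2 = 1.

1


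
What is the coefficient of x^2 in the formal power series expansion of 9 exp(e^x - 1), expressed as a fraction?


exp(e^x - 1) is the exponential generating function for the Bell numbers Bell_k: exp(e^x - 1) = sum_{k>=0} Bell_k x^k / k!.
So the coefficient of x^2 in 9 exp(e^x - 1) is 9 Bell_2 / 2!.
Computing: Bell_2 = 2 and 2! = 2, giving
9 * 2/2 = 9.

9


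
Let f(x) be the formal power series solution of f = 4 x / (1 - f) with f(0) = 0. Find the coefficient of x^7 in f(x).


Apply Lagrange inversion: f = 4 x * phi(f) with phi(t) = 1/(1 - t), so
[x^n] f = 4^n * (1/n) [t^(n-1)] phi(t)^n = 4^n * (1/n) [t^(n-1)] (1 - t)^(-n) = 4^n * (1/n) C(2n - 2, n - 1) = 4^n * C_{n-1}.
For n = 7: C_6 = C(12, 6) / 7 = 924/7 = 132.
With the 4^7 = 16384 factor, the coefficient is 16384 * 132 = 2162688.

2162688


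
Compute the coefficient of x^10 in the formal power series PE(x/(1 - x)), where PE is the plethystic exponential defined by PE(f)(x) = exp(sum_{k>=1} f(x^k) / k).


For f(x) = x/(1 - x) we have
sum_{k>=1} f(x^k) / k = sum_{k>=1} (1/k) * x^k / (1 - x^k) = sum_{k, m >= 1} x^(k m) / k,
which after exponentiating simplifies to
PE(x/(1 - x)) = prod_{k>=1} 1 / (1 - x^k).
This is the generating function for the partition function p(n), so the coefficient of x^10 is p(10).
Computing p(10) by dynamic programming over parts 1, 2, ..., 10: p(10) = 42.

42


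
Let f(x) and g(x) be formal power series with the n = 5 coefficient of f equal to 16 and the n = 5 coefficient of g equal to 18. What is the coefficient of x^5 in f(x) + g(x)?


Addition of formal power series is termwise.
The coefficient of x^5 in f + g = 16 + 18
= 34

34


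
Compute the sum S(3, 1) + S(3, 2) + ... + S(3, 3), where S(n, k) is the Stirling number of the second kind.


By definition, S(n, k) counts partitions of an n-set into exactly k nonempty blocks.
Computing row n = 3 for k = 1..3:
S(3, k): 1, 3, 1
Sum = 5. (This equals Bell_3 since the sum runs over all k.)

5


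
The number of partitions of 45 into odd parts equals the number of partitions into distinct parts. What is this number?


Computing partitions of 45 into odd parts (1, 3, 5, ...):
Using the generating function prod_{k>=0} 1/(1-x^(2k+1)),
the count is 2048

2048


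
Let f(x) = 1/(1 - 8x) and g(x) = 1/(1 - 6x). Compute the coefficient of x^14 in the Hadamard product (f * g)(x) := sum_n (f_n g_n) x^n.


f has coefficients f_k = 8^k and g has coefficients g_k = 6^k, so the Hadamard product has coefficient (f*g)_k = 8^k * 6^k = 48^k.
For k = 14: 48^14 = 344649238497994142121984.

344649238497994142121984


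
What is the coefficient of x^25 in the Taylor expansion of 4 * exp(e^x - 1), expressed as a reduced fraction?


exp(e^x - 1) = sum_{k>=0} Bell_k x^k / k!, where Bell_k is the k-th Bell number.
So the coefficient of x^25 is 4 * Bell_25 / 25!.
Computing: Bell_25 = 4638590332229999353 and 25! = 15511210043330985984000000, giving
4 * 4638590332229999353/15511210043330985984000000 = 356814640940769181/298292500833288192000000.

356814640940769181/298292500833288192000000


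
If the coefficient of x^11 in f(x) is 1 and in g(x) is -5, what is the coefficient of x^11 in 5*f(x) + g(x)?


Scalar multiplication scales coefficients: 5 * 1 = 5.
Then add the g coefficient: 5 + -5
= 0

0


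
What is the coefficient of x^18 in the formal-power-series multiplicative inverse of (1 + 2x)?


The inverse is 1/(1 + 2x). Apply the geometric identity 1/(1 - y) = sum_{k>=0} y^k with y = -2x:
1/(1 + 2x) = sum_{k>=0} (-2)^k x^k.
So the coefficient of x^18 is (-2)^18 = 262144.

262144


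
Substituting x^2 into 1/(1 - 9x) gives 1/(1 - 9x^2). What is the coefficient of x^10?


The coefficient of x^(2m) in 1/(1 - 9x^2) is 9^m.
With n = 10 = 2*5, the coefficient is 9^5 = 59049.

59049


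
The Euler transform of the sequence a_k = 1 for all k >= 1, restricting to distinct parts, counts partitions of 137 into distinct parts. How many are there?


Partitions of 137 into distinct parts can be computed via generating function.
Product (1+x)(1+x^2)(1+x^3)...
The coefficient of x^137 = 7755776

7755776


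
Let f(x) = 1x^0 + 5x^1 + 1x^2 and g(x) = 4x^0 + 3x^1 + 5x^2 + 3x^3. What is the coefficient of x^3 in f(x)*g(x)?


Cauchy product at x^3:
1*3 + 5*5 + 1*3
= 31

31


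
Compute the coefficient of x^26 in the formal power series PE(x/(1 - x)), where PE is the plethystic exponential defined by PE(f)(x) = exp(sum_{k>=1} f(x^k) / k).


For f(x) = x/(1 - x) we have
sum_{k>=1} f(x^k) / k = sum_{k>=1} (1/k) * x^k / (1 - x^k) = sum_{k, m >= 1} x^(k m) / k,
which after exponentiating simplifies to
PE(x/(1 - x)) = prod_{k>=1} 1 / (1 - x^k).
This is the generating function for the partition function p(n), so the coefficient of x^26 is p(26).
Computing p(26) by dynamic programming over parts 1, 2, ..., 26: p(26) = 2436.

2436


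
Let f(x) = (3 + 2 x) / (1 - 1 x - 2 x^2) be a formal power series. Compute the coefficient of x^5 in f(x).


Write f(x) = sum_{k>=0} a_k x^k. Multiplying both sides by 1 - 1 x - 2 x^2 gives
(1 - 1 x - 2 x^2) sum_{k>=0} a_k x^k = 3 + 2 x.
Matching coefficients:
 x^0: a_0 = 3
 x^1: a_1 - 1 a_0 = 2  =>  a_1 = 1*3 + 2 = 5
 x^k (k >= 2): a_k = 1 a_{k-1} + 2 a_{k-2}.
Iterating: a_2 = 11, a_3 = 21, a_4 = 43, a_5 = 85.
So the coefficient of x^5 is 85.

85


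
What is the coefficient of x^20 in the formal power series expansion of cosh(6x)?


The Maclaurin series is cosh(t) = sum_{m>=0} t^(2m) / (2m)!, so substituting t = 6x, only even powers of x are nonzero, with coefficient of x^(2m) equal to 6^(2m) / (2m)!.
For x^20 the coefficient is 6^20/20! = 3656158440062976/2432902008176640000 = 2125764/1414538125.

2125764/1414538125


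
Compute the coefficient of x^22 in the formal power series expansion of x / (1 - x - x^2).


Let f(x) = sum_{k>=0} a_k x^k. Multiplying f(x) * (1 - x - x^2) = x and matching coefficients gives a_0 = 0, a_1 = 1, and a_k = a_{k-1} + a_{k-2} for k >= 2. These are the Fibonacci numbers F_k.
Iterating from F_0 = 0, F_1 = 1:
F_0=0, F_1=1, F_2=1, F_3=2, F_4=3, F_5=5, F_6=8, F_7=13, F_8=21, F_9=34, ...
F_22 = 17711.

17711


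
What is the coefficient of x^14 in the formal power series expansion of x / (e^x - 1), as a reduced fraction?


The exponential generating function for Bernoulli numbers is
x / (e^x - 1) = sum_{k>=0} B_k x^k / k!.
So the coefficient of x^14 in x / (e^x - 1) is B_14 / 14!.
Computing: B_14 = 7/6, 14! = 87178291200, giving
7/6 / 87178291200 = 1/74724249600.

1/74724249600


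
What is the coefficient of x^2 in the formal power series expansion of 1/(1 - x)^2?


The negative binomial / multiset identity is
1/(1 - x)^r = sum_{k>=0} C(k + r - 1, r - 1) x^k.
Here r = 2 and k = 2, so the coefficient is
C(2 + 1, 1) = C(3, 1)
= 3

3


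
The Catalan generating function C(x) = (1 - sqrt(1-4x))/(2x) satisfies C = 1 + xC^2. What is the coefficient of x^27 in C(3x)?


Substituting x -> 3x scales the n-th coefficient by 3^n, so [x^27] C(3x) = 3^27 * C_27.
C_27 = C(2*27, 27)/(28) = 1946939425648112/28 = 69533550916004.
So 3^27 * 69533550916004 = 7625597484987 * 69533550916004 = 530234870987295612488031948.

530234870987295612488031948


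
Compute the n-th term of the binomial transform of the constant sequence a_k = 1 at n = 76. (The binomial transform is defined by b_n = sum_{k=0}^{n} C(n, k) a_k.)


With a_k = 1 for all k, b_n = sum_{k=0}^{n} C(n, k) = 2^n by the binomial theorem.
For n = 76: 2^76 = 75557863725914323419136.

75557863725914323419136


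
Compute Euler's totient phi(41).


phi(n) counts integers in [1, n] coprime to n. Using the multiplicative formula phi(n) = n * prod_{p | n} (1 - 1/p):
41 = 41, so
phi(41) = 41 * (1 - 1/41) = 40.

40


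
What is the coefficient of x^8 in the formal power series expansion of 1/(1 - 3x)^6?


The general identity 1/(1 - c x)^r = sum_{k>=0} c^k C(k + r - 1, r - 1) x^k follows by substituting y = c x into 1/(1 - y)^r = sum_{k>=0} C(k + r - 1, r - 1) y^k.
For c = 3, r = 6, k = 8:
3^8 * C(13, 5) = 6561 * 1287 = 8444007.

8444007


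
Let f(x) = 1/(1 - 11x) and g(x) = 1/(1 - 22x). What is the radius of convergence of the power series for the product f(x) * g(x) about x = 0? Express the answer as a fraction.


The radius of 1/(1 - 11x) is 1/11 (nearest singularity at x = 1/11), and the radius of 1/(1 - 22x) is 1/22.
The product f(x)*g(x) = 1/((1 - 11x)(1 - 22x)) has singularities at both 1/11 and 1/22, so its radius of convergence is the distance to the nearest one:
min(1/11, 1/22) = 1/22.

1/22


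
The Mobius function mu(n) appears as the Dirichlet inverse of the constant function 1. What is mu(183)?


183 = 3 * 61 (all distinct primes).
mu(183) = (-1)^2 = 1

1


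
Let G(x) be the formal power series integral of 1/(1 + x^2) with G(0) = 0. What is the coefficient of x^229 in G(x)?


1/(1 + x^2) = sum_{j>=0} (-1)^j x^(2j). Integrating termwise with G(0) = 0:
G(x) = sum_{j>=0} (-1)^j x^(2j+1) / (2j+1) = arctan(x).
Only odd powers are nonzero. For x^229 write 229 = 2*114 + 1, giving
(-1)^114 / 229 = 1/229 = 1/229.

1/229


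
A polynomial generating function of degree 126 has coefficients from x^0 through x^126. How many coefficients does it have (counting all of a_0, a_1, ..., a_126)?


A polynomial of degree 126 takes the form a_0 + a_1 x + ... + a_126 x^126.
The number of coefficients is 126 + 1 = 127.

127


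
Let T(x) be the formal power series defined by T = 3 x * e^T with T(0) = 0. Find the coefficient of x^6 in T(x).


Apply the Lagrange inversion formula: if T = 3 x * phi(T) with phi(t) = e^t, then
[x^n] T = 3^n * (1/n) [t^(n-1)] phi(t)^n = 3^n * (1/n) [t^(n-1)] e^(n t) = 3^n * (1/n) * n^(n-1) / (n-1)! = 3^n * n^(n-1) / n!.
When c = 1 this is the Cayley count of rooted labeled trees on n vertices, divided by n!.
For n = 6: 3^6 * 6^5 / 6! = 729 * 7776/720 = 39366/5.

39366/5


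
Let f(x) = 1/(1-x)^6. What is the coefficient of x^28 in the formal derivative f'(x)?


Differentiate: d/dx [ 1/(1-x)^r ] = r / (1-x)^(r+1).
Here r = 6, so f'(x) = 6 / (1-x)^7.
The expansion of 1/(1-x)^(r+1) has coefficient of x^n equal to C(n+r, r).
So the coefficient of x^28 in f'(x) is
6 * C(34, 6) = 6 * 1344904 = 8069424

8069424


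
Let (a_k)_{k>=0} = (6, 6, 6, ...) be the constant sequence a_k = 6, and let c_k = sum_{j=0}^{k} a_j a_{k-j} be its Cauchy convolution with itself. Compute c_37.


Since a_j = 6 for all j >= 0, the convolution sum becomes
c_k = sum_{j=0}^{k} 6 * 6 = 36 * (k + 1).
Equivalently, the generating function of (a_k) is 6/(1 - x) and its square is 36/(1 - x)^2 = sum_{k>=0} 36(k + 1) x^k.
For k = 37: 36 * 38 = 1368.

1368


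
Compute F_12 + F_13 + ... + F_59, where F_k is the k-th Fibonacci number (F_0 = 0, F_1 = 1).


Use the identity sum_{k=0}^{N} F_k = F_{N+2} - 1 (which follows from F_{k+2} - F_{k+1} = F_k). Then
sum_{k=12}^{59} F_k = (F_{61} - 1) - (F_{13} - 1) = F_{61} - F_{13}.
Computing: F_{61} = 2504730781961, F_{13} = 233, so
Sum = 2504730781961 - 233 = 2504730781728.

2504730781728


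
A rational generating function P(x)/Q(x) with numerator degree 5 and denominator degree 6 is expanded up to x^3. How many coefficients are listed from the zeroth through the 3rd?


Expanding up to x^3 gives the coefficients for x^0, x^1, ..., x^3.
That is 3 + 1 = 4 coefficients in total.

4


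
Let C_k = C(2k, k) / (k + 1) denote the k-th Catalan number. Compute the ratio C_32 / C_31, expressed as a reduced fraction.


Using C_k = (2k)! / (k! (k+1)!), the ratio C_{k+1}/C_k simplifies to
C_{k+1}/C_k = [(2k+2)! / ((k+1)! (k+2)!)] * [k! (k+1)! / (2k)!]
 = (2k+2)(2k+1) / ((k+1)(k+2)) = 2(2k+1) / (k+2).
For k = 31: 2(2*31 + 1) / (31 + 2) = 126/33 = 42/11.

42/11


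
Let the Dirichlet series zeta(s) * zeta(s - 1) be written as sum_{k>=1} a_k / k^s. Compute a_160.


Convolution gives a_k = sum_{d | k} d * 1 = sum_{d | k} d = sigma(k), the sum of positive divisors of k.
For k = 160, the divisors are 1, 2, 4, 5, 8, 10, 16, 20, 32, 40, 80, 160, so
sigma(160) = 1 + 2 + 4 + 5 + 8 + 10 + 16 + 20 + 32 + 40 + 80 + 160 = 378.

378


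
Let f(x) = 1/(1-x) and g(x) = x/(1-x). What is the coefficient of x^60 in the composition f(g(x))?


First simplify the composition: f(g(x)) = 1/(1 - x/(1-x)) = (1-x)/((1-x) - x) = (1-x)/(1-2x).
Now extract the coefficient. Write (1-x)/(1-2x) = 1/(1-2x) - x/(1-2x).
The coefficient of x^n in 1/(1-2x) is 2^n, and in x/(1-2x) is 2^(n-1) (for n >= 1).
So the coefficient of x^60 is 2^60 - 2^59 = 1152921504606846976 - 576460752303423488 = 576460752303423488.

576460752303423488


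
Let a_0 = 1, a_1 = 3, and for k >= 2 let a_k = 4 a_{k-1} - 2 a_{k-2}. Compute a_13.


Iterating the recurrence forward:
a_0 = 1
a_1 = 3
a_2 = 4*3 - 2*1 = 10
a_3 = 4*10 - 2*3 = 34
a_4 = 4*34 - 2*10 = 116
a_5 = 4*116 - 2*34 = 396
a_6 = 4*396 - 2*116 = 1352
a_7 = 4*1352 - 2*396 = 4616
a_8 = 4*4616 - 2*1352 = 15760
a_9 = 4*15760 - 2*4616 = 53808
a_10 = 4*53808 - 2*15760 = 183712
a_11 = 4*183712 - 2*53808 = 627232
a_12 = 4*627232 - 2*183712 = 2141504
a_13 = 4*2141504 - 2*627232 = 7311552
So a_13 = 7311552.

7311552


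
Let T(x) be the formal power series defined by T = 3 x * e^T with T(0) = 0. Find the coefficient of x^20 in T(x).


Apply the Lagrange inversion formula: if T = 3 x * phi(T) with phi(t) = e^t, then
[x^n] T = 3^n * (1/n) [t^(n-1)] phi(t)^n = 3^n * (1/n) [t^(n-1)] e^(n t) = 3^n * (1/n) * n^(n-1) / (n-1)! = 3^n * n^(n-1) / n!.
When c = 1 this is the Cayley count of rooted labeled trees on n vertices, divided by n!.
For n = 20: 3^20 * 20^19 / 20! = 3486784401 * 5242880000000000000000000/2432902008176640000 = 17006112000000000000000/2263261.

17006112000000000000000/2263261


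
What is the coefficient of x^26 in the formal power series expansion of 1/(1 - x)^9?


The negative binomial / multiset identity is
1/(1 - x)^r = sum_{k>=0} C(k + r - 1, r - 1) x^k.
Here r = 9 and k = 26, so the coefficient is
C(26 + 8, 8) = C(34, 8)
= 18156204

18156204


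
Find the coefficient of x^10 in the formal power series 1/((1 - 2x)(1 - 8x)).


By partial fractions or Cauchy convolution:
The coefficient equals sum_{k=0}^{10} 2^k * 8^(10-k).
= 1431655424

1431655424


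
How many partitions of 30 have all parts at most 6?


Using the generating function (1-x)^(-1)(1-x^2)^(-1)...(1-x^6)^(-1),
the coefficient of x^30 counts these restricted partitions.
Result = 1206

1206


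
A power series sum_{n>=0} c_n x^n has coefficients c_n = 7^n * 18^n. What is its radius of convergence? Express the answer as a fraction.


By the root test (Cauchy-Hadamard), the radius is R = 1 / limsup_n |c_n|^(1/n).
Here |c_n|^(1/n) = (7^n * 18^n)^(1/n) = 7 * 18 = 126 for all n.
So R = 1/126 = 1/126.

1/126


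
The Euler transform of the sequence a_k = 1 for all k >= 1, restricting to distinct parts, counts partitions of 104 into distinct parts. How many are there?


Partitions of 104 into distinct parts can be computed via generating function.
Product (1+x)(1+x^2)(1+x^3)...
The coefficient of x^104 = 618784

618784
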